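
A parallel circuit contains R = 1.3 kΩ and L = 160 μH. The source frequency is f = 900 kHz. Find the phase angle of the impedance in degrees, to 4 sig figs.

ω = 2πf = 5.655e+06 rad/s
X_L = ωL = 904.8 Ω
Parallel: admittances add. Y = 1/R + 1/(jωL)
Y = (0.0007692 − j0.001105) S
|Y| = 0.001347 S → |Z| = 1/|Y| = 742.6 Ω, ∠Z = −∠Y = 55.16°

55.16°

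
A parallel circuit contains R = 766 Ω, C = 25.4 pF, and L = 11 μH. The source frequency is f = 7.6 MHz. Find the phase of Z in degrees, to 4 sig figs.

27.89°

ω = 2πf = 4.775e+07 rad/s
X_L = ωL = 525.3 Ω
X_C = 1/(ωC) = 824.5 Ω
Parallel: admittances add. Y = 1/R + 1/(jωL) + jωC
Y = (0.001305 − j0.0006909) S
|Y| = 0.001477 S → |Z| = 1/|Y| = 677.0 Ω, ∠Z = −∠Y = 27.89°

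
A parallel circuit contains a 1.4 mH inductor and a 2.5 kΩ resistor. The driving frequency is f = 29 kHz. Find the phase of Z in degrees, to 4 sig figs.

ω = 2πf = 182200 rad/s
X_L = ωL = 255.1 Ω
Parallel: admittances add. Y = 1/R + 1/(jωL)
Y = (0.0004000 − j0.003920) S
|Y| = 0.003940 S → |Z| = 1/|Y| = 253.8 Ω, ∠Z = −∠Y = 84.17°

84.17°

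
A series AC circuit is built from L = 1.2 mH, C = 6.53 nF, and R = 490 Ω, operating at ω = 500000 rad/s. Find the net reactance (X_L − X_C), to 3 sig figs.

294 Ω

X_L = ωL = 600 Ω
X_C = 1/(ωC) = 306 Ω
X = 600 − 306 = 294 Ω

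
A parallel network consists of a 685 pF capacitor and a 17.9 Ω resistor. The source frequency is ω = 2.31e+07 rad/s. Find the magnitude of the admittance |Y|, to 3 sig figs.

X_C = 1/(ωC) = 63.2 Ω
Parallel: admittances add. Y = 1/R + jωC
Y = (0.0559 + j0.0158) S
|Y| = 0.0581 S → |Z| = 1/|Y| = 17.2 Ω, ∠Z = −∠Y = -15.8°

58.1 mS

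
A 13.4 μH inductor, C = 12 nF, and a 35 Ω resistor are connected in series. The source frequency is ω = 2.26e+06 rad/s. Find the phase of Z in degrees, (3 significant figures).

X_L = ωL = 30.3 Ω
X_C = 1/(ωC) = 36.9 Ω
Net reactance X = X_L − X_C = -6.59 Ω
Z = 35.0 − j6.59 Ω
|Z| = √(35.0² + 6.59²) = 35.6 Ω
∠Z = arctan(-6.59/35.0) = -10.7°

-10.7°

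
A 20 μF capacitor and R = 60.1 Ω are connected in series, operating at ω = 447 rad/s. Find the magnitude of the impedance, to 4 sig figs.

127.0 Ω

X_C = 1/(ωC) = 111.9 Ω
Z = 60.10 − j111.9 Ω
|Z| = √(60.10² + 111.9²) = 127.0 Ω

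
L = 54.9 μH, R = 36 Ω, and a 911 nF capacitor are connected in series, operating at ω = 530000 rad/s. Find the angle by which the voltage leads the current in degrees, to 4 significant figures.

36.90°

X_L = ωL = 29.10 Ω
X_C = 1/(ωC) = 2.071 Ω
Net reactance X = X_L − X_C = 27.03 Ω
Z = 36.00 + j27.03 Ω
|Z| = √(36.00² + 27.03²) = 45.02 Ω
∠Z = arctan(27.03/36.00) = 36.90°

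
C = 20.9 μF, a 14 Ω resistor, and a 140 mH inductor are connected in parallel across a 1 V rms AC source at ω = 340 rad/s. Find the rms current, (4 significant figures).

72.77 mA

X_L = ωL = 47.60 Ω
X_C = 1/(ωC) = 140.7 Ω
Parallel: admittances add. Y = 1/R + 1/(jωL) + jωC
Y = (0.07143 − j0.01390) S
|Y| = 0.07277 S → |Z| = 1/|Y| = 13.74 Ω, ∠Z = −∠Y = 11.01°
I = V/|Z| = 1/13.74 = 72.77 mA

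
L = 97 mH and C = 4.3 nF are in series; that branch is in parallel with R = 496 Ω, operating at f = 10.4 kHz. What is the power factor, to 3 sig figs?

ω = 2πf = 65350 rad/s
X_L = ωL = 6340 Ω
X_C = 1/(ωC) = 3560 Ω
Branch 1: Z₁ = R = 496 Ω
Branch 2 (series LC): Z₂ = j(X_L − X_C) = j2780 Ω
Parallel: Z = Z₁Z₂/(Z₁+Z₂), |Z| = 488 Ω, ∠Z = 10.1°
cos φ = cos(10.1°) = 0.984

0.984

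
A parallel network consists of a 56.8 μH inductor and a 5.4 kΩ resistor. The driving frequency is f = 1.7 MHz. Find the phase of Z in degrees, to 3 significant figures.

ω = 2πf = 1.068e+07 rad/s
X_L = ωL = 607 Ω
Parallel: admittances add. Y = 1/R + 1/(jωL)
Y = (0.000185 − j0.00165) S
|Y| = 0.00166 S → |Z| = 1/|Y| = 603 Ω, ∠Z = −∠Y = 83.6°

83.6°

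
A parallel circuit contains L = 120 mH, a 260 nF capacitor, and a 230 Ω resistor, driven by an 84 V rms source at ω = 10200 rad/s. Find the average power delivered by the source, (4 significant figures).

X_L = ωL = 1224 Ω
X_C = 1/(ωC) = 377.1 Ω
Parallel: admittances add. Y = 1/R + 1/(jωL) + jωC
Y = (0.004348 + j0.001835) S
|Y| = 0.004719 S → |Z| = 1/|Y| = 211.9 Ω, ∠Z = −∠Y = -22.88°
I = V/|Z| = 396.4 mA
P = VI cos φ = 84 × 0.3964 × cos(-22.88°) = 30.68 W

30.68 W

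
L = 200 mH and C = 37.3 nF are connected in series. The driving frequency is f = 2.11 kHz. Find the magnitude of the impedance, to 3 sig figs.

629 Ω

ω = 2πf = 13260 rad/s
X_L = ωL = 2650 Ω
X_C = 1/(ωC) = 2020 Ω
Net reactance X = X_L − X_C = 629 Ω
Z = j629 Ω
|Z| = √(0² + 629²) = 629 Ω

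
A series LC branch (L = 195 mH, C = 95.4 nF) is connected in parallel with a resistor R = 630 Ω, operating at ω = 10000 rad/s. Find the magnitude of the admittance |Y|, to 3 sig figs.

1.94 mS

X_L = ωL = 1950 Ω
X_C = 1/(ωC) = 1050 Ω
Branch 1: Z₁ = R = 630 Ω
Branch 2 (series LC): Z₂ = j(X_L − X_C) = j902 Ω
Parallel: Z = Z₁Z₂/(Z₁+Z₂), |Z| = 516 Ω, ∠Z = 34.9°
|Y| = 1/|Z| = 1.94 mS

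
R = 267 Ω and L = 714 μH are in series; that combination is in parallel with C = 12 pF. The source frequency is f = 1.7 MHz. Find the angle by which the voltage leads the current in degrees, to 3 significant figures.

ω = 2πf = 1.068e+07 rad/s
X_L = ωL = 7630 Ω
X_C = 1/(ωC) = 7800 Ω
Branch 1 (R+jX_L): Z₁ = 267 + j7630 Ω, |Z₁| = 7630 Ω
Branch 2 (−jX_C): Z₂ = −j7800 Ω
Parallel: Z = Z₁Z₂/(Z₁+Z₂), |Z| = 186000 Ω, ∠Z = 31.3°

31.3°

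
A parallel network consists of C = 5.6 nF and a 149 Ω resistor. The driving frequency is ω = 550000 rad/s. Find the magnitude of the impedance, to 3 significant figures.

135 Ω

X_C = 1/(ωC) = 325 Ω
Parallel: admittances add. Y = 1/R + jωC
Y = (0.00671 + j0.00308) S
|Y| = 0.00738 S → |Z| = 1/|Y| = 135 Ω, ∠Z = −∠Y = -24.7°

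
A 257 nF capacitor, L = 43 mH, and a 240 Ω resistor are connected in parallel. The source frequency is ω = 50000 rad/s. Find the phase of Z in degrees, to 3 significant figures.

-71.4°

X_L = ωL = 2150 Ω
X_C = 1/(ωC) = 77.8 Ω
Parallel: admittances add. Y = 1/R + 1/(jωL) + jωC
Y = (0.00417 + j0.0124) S
|Y| = 0.0131 S → |Z| = 1/|Y| = 76.5 Ω, ∠Z = −∠Y = -71.4°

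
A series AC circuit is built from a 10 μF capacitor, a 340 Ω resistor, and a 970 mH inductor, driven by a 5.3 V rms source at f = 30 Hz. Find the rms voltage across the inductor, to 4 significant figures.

1.993 V

ω = 2πf = 188.5 rad/s
X_L = ωL = 182.8 Ω
X_C = 1/(ωC) = 530.5 Ω
Net reactance X = X_L − X_C = -347.7 Ω
Z = 340.0 − j347.7 Ω
|Z| = √(340.0² + 347.7²) = 486.3 Ω
I = V/|Z| = 10.90 mA
V_L = I·|Z_L| = 0.01090 × 182.8 = 1.993 V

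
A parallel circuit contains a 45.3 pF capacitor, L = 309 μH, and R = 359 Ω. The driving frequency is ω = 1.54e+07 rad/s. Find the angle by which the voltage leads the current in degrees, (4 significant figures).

X_L = ωL = 4759 Ω
X_C = 1/(ωC) = 1433 Ω
Parallel: admittances add. Y = 1/R + 1/(jωL) + jωC
Y = (0.002786 + j0.0004875) S
|Y| = 0.002828 S → |Z| = 1/|Y| = 353.6 Ω, ∠Z = −∠Y = -9.926°

-9.926°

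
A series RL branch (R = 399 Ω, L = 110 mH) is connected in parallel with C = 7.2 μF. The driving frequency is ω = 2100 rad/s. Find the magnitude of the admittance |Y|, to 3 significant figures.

X_L = ωL = 231 Ω
X_C = 1/(ωC) = 66.1 Ω
Branch 1 (R+jX_L): Z₁ = 399 + j231 Ω, |Z₁| = 461 Ω
Branch 2 (−jX_C): Z₂ = −j66.1 Ω
Parallel: Z = Z₁Z₂/(Z₁+Z₂), |Z| = 70.6 Ω, ∠Z = -82.4°
|Y| = 1/|Z| = 14.2 mS

14.2 mS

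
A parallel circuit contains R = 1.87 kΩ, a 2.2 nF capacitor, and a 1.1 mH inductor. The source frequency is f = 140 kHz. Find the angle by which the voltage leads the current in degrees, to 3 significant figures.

ω = 2πf = 879600 rad/s
X_L = ωL = 968 Ω
X_C = 1/(ωC) = 517 Ω
Parallel: admittances add. Y = 1/R + 1/(jωL) + jωC
Y = (0.000535 + j0.000902) S
|Y| = 0.00105 S → |Z| = 1/|Y| = 954 Ω, ∠Z = −∠Y = -59.3°

-59.3°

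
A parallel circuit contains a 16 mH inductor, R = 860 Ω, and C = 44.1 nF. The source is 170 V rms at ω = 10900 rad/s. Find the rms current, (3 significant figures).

X_L = ωL = 174 Ω
X_C = 1/(ωC) = 2080 Ω
Parallel: admittances add. Y = 1/R + 1/(jωL) + jωC
Y = (0.00116 − j0.00525) S
|Y| = 0.00538 S → |Z| = 1/|Y| = 186 Ω, ∠Z = −∠Y = 77.5°
I = V/|Z| = 170/186 = 915 mA

915 mA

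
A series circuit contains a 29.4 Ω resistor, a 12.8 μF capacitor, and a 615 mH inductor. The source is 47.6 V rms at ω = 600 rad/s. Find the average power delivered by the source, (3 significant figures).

X_L = ωL = 369 Ω
X_C = 1/(ωC) = 130 Ω
Net reactance X = X_L − X_C = 239 Ω
Z = 29.4 + j239 Ω
|Z| = √(29.4² + 239²) = 241 Ω
∠Z = arctan(239/29.4) = 83.0°
I = V/|Z| = 198 mA
P = VI cos φ = 47.6 × 0.198 × cos(83.0°) = 1.15 W

1.15 W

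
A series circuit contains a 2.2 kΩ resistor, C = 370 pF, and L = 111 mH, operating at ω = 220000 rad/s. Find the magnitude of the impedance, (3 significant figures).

12300 Ω

X_L = ωL = 24400 Ω
X_C = 1/(ωC) = 12300 Ω
Net reactance X = X_L − X_C = 12100 Ω
Z = 2200 + j12100 Ω
|Z| = √(2200² + 12100²) = 12300 Ω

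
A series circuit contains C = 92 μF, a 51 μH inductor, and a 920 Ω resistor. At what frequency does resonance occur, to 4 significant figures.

2.323 kHz

ω₀ = 1/√(LC) = 1/√(5.1e-05 × 9.2e-05) = 14600 rad/s
f₀ = ω₀/(2π) = 2.323 kHz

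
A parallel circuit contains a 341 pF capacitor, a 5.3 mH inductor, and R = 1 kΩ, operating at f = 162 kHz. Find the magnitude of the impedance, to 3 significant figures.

987 Ω

ω = 2πf = 1.018e+06 rad/s
X_L = ωL = 5390 Ω
X_C = 1/(ωC) = 2880 Ω
Parallel: admittances add. Y = 1/R + 1/(jωL) + jωC
Y = (0.00100 + j0.000162) S
|Y| = 0.00101 S → |Z| = 1/|Y| = 987 Ω, ∠Z = −∠Y = -9.19°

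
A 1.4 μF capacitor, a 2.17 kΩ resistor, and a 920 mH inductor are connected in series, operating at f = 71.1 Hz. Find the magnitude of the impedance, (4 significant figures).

ω = 2πf = 446.7 rad/s
X_L = ωL = 411.0 Ω
X_C = 1/(ωC) = 1599 Ω
Net reactance X = X_L − X_C = -1188 Ω
Z = 2170 − j1188 Ω
|Z| = √(2170² + 1188²) = 2474 Ω

2474 Ω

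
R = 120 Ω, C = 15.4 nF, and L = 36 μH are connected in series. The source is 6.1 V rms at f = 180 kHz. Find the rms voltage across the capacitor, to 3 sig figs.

2.89 V

ω = 2πf = 1.131e+06 rad/s
X_L = ωL = 40.7 Ω
X_C = 1/(ωC) = 57.4 Ω
Net reactance X = X_L − X_C = -16.7 Ω
Z = 120 − j16.7 Ω
|Z| = √(120² + 16.7²) = 121 Ω
I = V/|Z| = 50.3 mA
V_C = I·|Z_C| = 0.0503 × 57.4 = 2.89 V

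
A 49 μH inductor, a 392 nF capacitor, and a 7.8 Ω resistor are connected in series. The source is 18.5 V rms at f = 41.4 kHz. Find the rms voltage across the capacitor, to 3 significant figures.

ω = 2πf = 260100 rad/s
X_L = ωL = 12.7 Ω
X_C = 1/(ωC) = 9.81 Ω
Net reactance X = X_L − X_C = 2.94 Ω
Z = 7.80 + j2.94 Ω
|Z| = √(7.80² + 2.94²) = 8.34 Ω
I = V/|Z| = 2.22 A
V_C = I·|Z_C| = 2.22 × 9.81 = 21.8 V

21.8 V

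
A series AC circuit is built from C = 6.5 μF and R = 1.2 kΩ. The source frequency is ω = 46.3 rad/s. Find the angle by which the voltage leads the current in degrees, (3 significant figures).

-70.1°

X_C = 1/(ωC) = 3320 Ω
Z = 1200 − j3320 Ω
|Z| = √(1200² + 3320²) = 3530 Ω
∠Z = arctan(-3320/1200) = -70.1°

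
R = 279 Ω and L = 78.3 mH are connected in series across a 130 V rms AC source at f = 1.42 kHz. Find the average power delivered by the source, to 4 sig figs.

8.332 W

ω = 2πf = 8922 rad/s
X_L = ωL = 698.6 Ω
Z = 279.0 + j698.6 Ω
|Z| = √(279.0² + 698.6²) = 752.3 Ω
∠Z = arctan(698.6/279.0) = 68.23°
I = V/|Z| = 172.8 mA
P = VI cos φ = 130 × 0.1728 × cos(68.23°) = 8.332 W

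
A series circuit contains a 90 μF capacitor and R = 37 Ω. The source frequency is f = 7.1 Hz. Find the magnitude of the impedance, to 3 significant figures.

ω = 2πf = 44.61 rad/s
X_C = 1/(ωC) = 249 Ω
Z = 37.0 − j249 Ω
|Z| = √(37.0² + 249²) = 252 Ω

252 Ω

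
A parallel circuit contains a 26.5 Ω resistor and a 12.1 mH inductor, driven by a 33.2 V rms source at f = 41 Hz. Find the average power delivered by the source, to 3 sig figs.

ω = 2πf = 257.6 rad/s
X_L = ωL = 3.12 Ω
Parallel: admittances add. Y = 1/R + 1/(jωL)
Y = (0.0377 − j0.321) S
|Y| = 0.323 S → |Z| = 1/|Y| = 3.10 Ω, ∠Z = −∠Y = 83.3°
I = V/|Z| = 10.7 A
P = VI cos φ = 33.2 × 10.7 × cos(83.3°) = 41.6 W

41.6 W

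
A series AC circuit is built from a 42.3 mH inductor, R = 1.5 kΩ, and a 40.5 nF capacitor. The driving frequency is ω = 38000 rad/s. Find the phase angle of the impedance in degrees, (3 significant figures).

32.6°

X_L = ωL = 1610 Ω
X_C = 1/(ωC) = 650 Ω
Net reactance X = X_L − X_C = 958 Ω
Z = 1500 + j958 Ω
|Z| = √(1500² + 958²) = 1780 Ω
∠Z = arctan(958/1500) = 32.6°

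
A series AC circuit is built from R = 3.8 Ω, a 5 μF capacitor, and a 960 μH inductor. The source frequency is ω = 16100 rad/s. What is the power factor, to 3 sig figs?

0.782

X_L = ωL = 15.5 Ω
X_C = 1/(ωC) = 12.4 Ω
Net reactance X = X_L − X_C = 3.03 Ω
Z = 3.80 + j3.03 Ω
|Z| = √(3.80² + 3.03²) = 4.86 Ω
∠Z = arctan(3.03/3.80) = 38.6°
cos φ = cos(38.6°) = 0.782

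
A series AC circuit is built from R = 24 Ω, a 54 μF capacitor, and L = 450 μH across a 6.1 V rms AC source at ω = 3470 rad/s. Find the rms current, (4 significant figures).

X_L = ωL = 1.561 Ω
X_C = 1/(ωC) = 5.337 Ω
Net reactance X = X_L − X_C = -3.775 Ω
Z = 24.00 − j3.775 Ω
|Z| = √(24.00² + 3.775²) = 24.30 Ω
I = V/|Z| = 6.1/24.30 = 251.1 mA

251.1 mA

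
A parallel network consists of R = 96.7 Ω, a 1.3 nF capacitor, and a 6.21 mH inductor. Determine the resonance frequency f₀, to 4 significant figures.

ω₀ = 1/√(LC) = 1/√(0.00621 × 1.3e-09) = 352000 rad/s
f₀ = ω₀/(2π) = 56.01 kHz

56.01 kHz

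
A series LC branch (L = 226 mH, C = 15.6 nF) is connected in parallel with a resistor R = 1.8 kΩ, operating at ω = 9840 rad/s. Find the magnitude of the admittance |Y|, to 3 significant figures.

X_L = ωL = 2220 Ω
X_C = 1/(ωC) = 6510 Ω
Branch 1: Z₁ = R = 1800 Ω
Branch 2 (series LC): Z₂ = j(X_L − X_C) = −j4290 Ω
Parallel: Z = Z₁Z₂/(Z₁+Z₂), |Z| = 1660 Ω, ∠Z = -22.8°
|Y| = 1/|Z| = 602 μS

602 μS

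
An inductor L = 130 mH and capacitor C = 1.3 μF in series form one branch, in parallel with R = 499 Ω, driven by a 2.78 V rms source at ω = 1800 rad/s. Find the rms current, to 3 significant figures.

15.4 mA

X_L = ωL = 234 Ω
X_C = 1/(ωC) = 427 Ω
Branch 1: Z₁ = R = 499 Ω
Branch 2 (series LC): Z₂ = j(X_L − X_C) = −j193 Ω
Parallel: Z = Z₁Z₂/(Z₁+Z₂), |Z| = 180 Ω, ∠Z = -68.8°
I = V/|Z| = 2.78/180 = 15.4 mA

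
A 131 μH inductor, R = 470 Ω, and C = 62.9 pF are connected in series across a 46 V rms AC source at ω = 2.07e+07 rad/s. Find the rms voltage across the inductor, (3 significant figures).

62.4 V

X_L = ωL = 2710 Ω
X_C = 1/(ωC) = 768 Ω
Net reactance X = X_L − X_C = 1940 Ω
Z = 470 + j1940 Ω
|Z| = √(470² + 1940²) = 2000 Ω
I = V/|Z| = 23.0 mA
V_L = I·|Z_L| = 0.0230 × 2710 = 62.4 V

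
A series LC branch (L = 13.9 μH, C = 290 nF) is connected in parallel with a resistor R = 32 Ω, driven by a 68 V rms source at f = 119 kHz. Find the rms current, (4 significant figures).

ω = 2πf = 747700 rad/s
X_L = ωL = 10.39 Ω
X_C = 1/(ωC) = 4.612 Ω
Branch 1: Z₁ = R = 32.00 Ω
Branch 2 (series LC): Z₂ = j(X_L − X_C) = j5.781 Ω
Parallel: Z = Z₁Z₂/(Z₁+Z₂), |Z| = 5.689 Ω, ∠Z = 79.76°
I = V/|Z| = 68/5.689 = 11.95 A

11.95 A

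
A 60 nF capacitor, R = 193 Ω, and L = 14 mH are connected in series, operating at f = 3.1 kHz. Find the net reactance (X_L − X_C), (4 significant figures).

ω = 2πf = 19480 rad/s
X_L = ωL = 272.7 Ω
X_C = 1/(ωC) = 855.7 Ω
X = 272.7 − 855.7 = -583.0 Ω

-583.0 Ω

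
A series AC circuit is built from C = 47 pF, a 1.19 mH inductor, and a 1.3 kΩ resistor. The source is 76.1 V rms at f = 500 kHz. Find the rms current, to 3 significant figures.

23.1 mA

ω = 2πf = 3.142e+06 rad/s
X_L = ωL = 3740 Ω
X_C = 1/(ωC) = 6770 Ω
Net reactance X = X_L − X_C = -3030 Ω
Z = 1300 − j3030 Ω
|Z| = √(1300² + 3030²) = 3300 Ω
I = V/|Z| = 76.1/3300 = 23.1 mA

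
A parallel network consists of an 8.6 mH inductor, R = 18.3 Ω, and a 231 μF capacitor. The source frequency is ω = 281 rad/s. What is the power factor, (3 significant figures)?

0.155

X_L = ωL = 2.42 Ω
X_C = 1/(ωC) = 15.4 Ω
Parallel: admittances add. Y = 1/R + 1/(jωL) + jωC
Y = (0.0546 − j0.349) S
|Y| = 0.353 S → |Z| = 1/|Y| = 2.83 Ω, ∠Z = −∠Y = 81.1°
cos φ = cos(81.1°) = 0.155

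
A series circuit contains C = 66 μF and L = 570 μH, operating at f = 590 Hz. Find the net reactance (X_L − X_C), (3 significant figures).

ω = 2πf = 3707 rad/s
X_L = ωL = 2.11 Ω
X_C = 1/(ωC) = 4.09 Ω
X = 2.11 − 4.09 = -1.97 Ω

-1.97 Ω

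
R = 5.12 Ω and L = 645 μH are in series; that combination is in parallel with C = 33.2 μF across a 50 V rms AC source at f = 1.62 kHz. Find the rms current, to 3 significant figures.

12.7 A

ω = 2πf = 10180 rad/s
X_L = ωL = 6.57 Ω
X_C = 1/(ωC) = 2.96 Ω
Branch 1 (R+jX_L): Z₁ = 5.12 + j6.57 Ω, |Z₁| = 8.33 Ω
Branch 2 (−jX_C): Z₂ = −j2.96 Ω
Parallel: Z = Z₁Z₂/(Z₁+Z₂), |Z| = 3.93 Ω, ∠Z = -73.1°
I = V/|Z| = 50/3.93 = 12.7 A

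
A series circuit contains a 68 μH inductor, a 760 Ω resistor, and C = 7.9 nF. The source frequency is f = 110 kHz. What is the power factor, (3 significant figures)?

0.984

ω = 2πf = 691200 rad/s
X_L = ωL = 47.0 Ω
X_C = 1/(ωC) = 183 Ω
Net reactance X = X_L − X_C = -136 Ω
Z = 760 − j136 Ω
|Z| = √(760² + 136²) = 772 Ω
∠Z = arctan(-136/760) = -10.2°
cos φ = cos(-10.2°) = 0.984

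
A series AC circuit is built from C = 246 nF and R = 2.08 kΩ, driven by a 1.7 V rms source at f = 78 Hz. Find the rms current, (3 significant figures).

199 μA

ω = 2πf = 490.1 rad/s
X_C = 1/(ωC) = 8290 Ω
Z = 2080 − j8290 Ω
|Z| = √(2080² + 8290²) = 8550 Ω
I = V/|Z| = 1.7/8550 = 199 μA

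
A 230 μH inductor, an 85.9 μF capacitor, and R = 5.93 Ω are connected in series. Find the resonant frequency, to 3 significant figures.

ω₀ = 1/√(LC) = 1/√(0.00023 × 8.59e-05) = 7114 rad/s
f₀ = ω₀/(2π) = 1.13 kHz

1.13 kHz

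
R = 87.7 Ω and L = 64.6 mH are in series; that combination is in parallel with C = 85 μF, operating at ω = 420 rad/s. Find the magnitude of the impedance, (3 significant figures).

29.3 Ω

X_L = ωL = 27.1 Ω
X_C = 1/(ωC) = 28.0 Ω
Branch 1 (R+jX_L): Z₁ = 87.7 + j27.1 Ω, |Z₁| = 91.8 Ω
Branch 2 (−jX_C): Z₂ = −j28.0 Ω
Parallel: Z = Z₁Z₂/(Z₁+Z₂), |Z| = 29.3 Ω, ∠Z = -72.2°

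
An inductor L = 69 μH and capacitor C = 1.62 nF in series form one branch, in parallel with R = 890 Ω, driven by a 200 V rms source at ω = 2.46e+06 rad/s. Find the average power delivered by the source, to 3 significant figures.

44.9 W

X_L = ωL = 170 Ω
X_C = 1/(ωC) = 251 Ω
Branch 1: Z₁ = R = 890 Ω
Branch 2 (series LC): Z₂ = j(X_L − X_C) = −j81.2 Ω
Parallel: Z = Z₁Z₂/(Z₁+Z₂), |Z| = 80.9 Ω, ∠Z = -84.8°
I = V/|Z| = 2.47 A
P = VI cos φ = 200 × 2.47 × cos(-84.8°) = 44.9 W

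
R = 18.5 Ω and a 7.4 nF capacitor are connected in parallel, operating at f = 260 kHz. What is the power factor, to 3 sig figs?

0.976

ω = 2πf = 1.634e+06 rad/s
X_C = 1/(ωC) = 82.7 Ω
Parallel: admittances add. Y = 1/R + jωC
Y = (0.0541 + j0.0121) S
|Y| = 0.0554 S → |Z| = 1/|Y| = 18.1 Ω, ∠Z = −∠Y = -12.6°
cos φ = cos(-12.6°) = 0.976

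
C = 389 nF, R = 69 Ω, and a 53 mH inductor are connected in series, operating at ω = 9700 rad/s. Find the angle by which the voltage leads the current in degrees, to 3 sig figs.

X_L = ωL = 514 Ω
X_C = 1/(ωC) = 265 Ω
Net reactance X = X_L − X_C = 249 Ω
Z = 69.0 + j249 Ω
|Z| = √(69.0² + 249²) = 258 Ω
∠Z = arctan(249/69.0) = 74.5°

74.5°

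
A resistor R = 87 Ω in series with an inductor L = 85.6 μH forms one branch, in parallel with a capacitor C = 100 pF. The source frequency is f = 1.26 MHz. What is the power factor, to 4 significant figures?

ω = 2πf = 7.917e+06 rad/s
X_L = ωL = 677.7 Ω
X_C = 1/(ωC) = 1263 Ω
Branch 1 (R+jX_L): Z₁ = 87.00 + j677.7 Ω, |Z₁| = 683.2 Ω
Branch 2 (−jX_C): Z₂ = −j1263 Ω
Parallel: Z = Z₁Z₂/(Z₁+Z₂), |Z| = 1458 Ω, ∠Z = 74.23°
cos φ = cos(74.23°) = 0.2717

0.2717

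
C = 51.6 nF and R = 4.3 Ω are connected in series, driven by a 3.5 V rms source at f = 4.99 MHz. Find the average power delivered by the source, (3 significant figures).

2.79 W

ω = 2πf = 3.135e+07 rad/s
X_C = 1/(ωC) = 0.618 Ω
Z = 4.30 − j0.618 Ω
|Z| = √(4.30² + 0.618²) = 4.34 Ω
∠Z = arctan(-0.618/4.30) = -8.18°
I = V/|Z| = 806 mA
P = VI cos φ = 3.5 × 0.806 × cos(-8.18°) = 2.79 W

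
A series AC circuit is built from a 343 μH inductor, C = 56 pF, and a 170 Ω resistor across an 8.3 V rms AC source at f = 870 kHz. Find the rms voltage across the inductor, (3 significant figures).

11.1 V

ω = 2πf = 5.466e+06 rad/s
X_L = ωL = 1870 Ω
X_C = 1/(ωC) = 3270 Ω
Net reactance X = X_L − X_C = -1390 Ω
Z = 170 − j1390 Ω
|Z| = √(170² + 1390²) = 1400 Ω
I = V/|Z| = 5.92 mA
V_L = I·|Z_L| = 0.00592 × 1870 = 11.1 V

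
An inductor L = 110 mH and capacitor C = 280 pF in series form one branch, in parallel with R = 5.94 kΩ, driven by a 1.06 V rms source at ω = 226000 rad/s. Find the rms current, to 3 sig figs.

X_L = ωL = 24900 Ω
X_C = 1/(ωC) = 15800 Ω
Branch 1: Z₁ = R = 5940 Ω
Branch 2 (series LC): Z₂ = j(X_L − X_C) = j9060 Ω
Parallel: Z = Z₁Z₂/(Z₁+Z₂), |Z| = 4970 Ω, ∠Z = 33.3°
I = V/|Z| = 1.06/4970 = 213 μA

213 μA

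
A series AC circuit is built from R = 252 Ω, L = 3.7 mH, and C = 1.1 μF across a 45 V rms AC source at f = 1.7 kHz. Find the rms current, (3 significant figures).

ω = 2πf = 10680 rad/s
X_L = ωL = 39.5 Ω
X_C = 1/(ωC) = 85.1 Ω
Net reactance X = X_L − X_C = -45.6 Ω
Z = 252 − j45.6 Ω
|Z| = √(252² + 45.6²) = 256 Ω
I = V/|Z| = 45/256 = 176 mA

176 mA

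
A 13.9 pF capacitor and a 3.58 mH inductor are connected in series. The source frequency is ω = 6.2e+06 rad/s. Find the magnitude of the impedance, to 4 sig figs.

X_L = ωL = 22200 Ω
X_C = 1/(ωC) = 11600 Ω
Net reactance X = X_L − X_C = 10590 Ω
Z = j10590 Ω
|Z| = √(0² + 10590²) = 10590 Ω

10590 Ω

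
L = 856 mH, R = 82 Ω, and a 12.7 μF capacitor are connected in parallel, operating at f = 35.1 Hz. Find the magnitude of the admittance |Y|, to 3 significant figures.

ω = 2πf = 220.5 rad/s
X_L = ωL = 189 Ω
X_C = 1/(ωC) = 357 Ω
Parallel: admittances add. Y = 1/R + 1/(jωL) + jωC
Y = (0.0122 − j0.00250) S
|Y| = 0.0124 S → |Z| = 1/|Y| = 80.3 Ω, ∠Z = −∠Y = 11.6°

12.4 mS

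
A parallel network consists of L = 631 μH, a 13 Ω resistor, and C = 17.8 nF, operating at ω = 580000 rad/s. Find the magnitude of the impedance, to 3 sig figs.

12.9 Ω

X_L = ωL = 366 Ω
X_C = 1/(ωC) = 96.9 Ω
Parallel: admittances add. Y = 1/R + 1/(jωL) + jωC
Y = (0.0769 + j0.00759) S
|Y| = 0.0773 S → |Z| = 1/|Y| = 12.9 Ω, ∠Z = −∠Y = -5.64°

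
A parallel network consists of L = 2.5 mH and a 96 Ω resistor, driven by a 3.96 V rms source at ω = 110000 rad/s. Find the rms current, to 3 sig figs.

43.7 mA

X_L = ωL = 275 Ω
Parallel: admittances add. Y = 1/R + 1/(jωL)
Y = (0.0104 − j0.00364) S
|Y| = 0.0110 S → |Z| = 1/|Y| = 90.6 Ω, ∠Z = −∠Y = 19.2°
I = V/|Z| = 3.96/90.6 = 43.7 mA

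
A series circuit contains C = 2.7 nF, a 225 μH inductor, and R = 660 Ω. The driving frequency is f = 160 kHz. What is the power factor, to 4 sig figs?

ω = 2πf = 1.005e+06 rad/s
X_L = ωL = 226.2 Ω
X_C = 1/(ωC) = 368.4 Ω
Net reactance X = X_L − X_C = -142.2 Ω
Z = 660.0 − j142.2 Ω
|Z| = √(660.0² + 142.2²) = 675.1 Ω
∠Z = arctan(-142.2/660.0) = -12.16°
cos φ = cos(-12.16°) = 0.9776

0.9776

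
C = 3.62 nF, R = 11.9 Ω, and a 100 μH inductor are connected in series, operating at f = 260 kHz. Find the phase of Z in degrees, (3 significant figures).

ω = 2πf = 1.634e+06 rad/s
X_L = ωL = 163 Ω
X_C = 1/(ωC) = 169 Ω
Net reactance X = X_L − X_C = -5.74 Ω
Z = 11.9 − j5.74 Ω
|Z| = √(11.9² + 5.74²) = 13.2 Ω
∠Z = arctan(-5.74/11.9) = -25.7°

-25.7°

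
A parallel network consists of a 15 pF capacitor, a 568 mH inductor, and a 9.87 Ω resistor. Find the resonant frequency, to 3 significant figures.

ω₀ = 1/√(LC) = 1/√(0.568 × 1.5e-11) = 342600 rad/s
f₀ = ω₀/(2π) = 54.5 kHz

54.5 kHz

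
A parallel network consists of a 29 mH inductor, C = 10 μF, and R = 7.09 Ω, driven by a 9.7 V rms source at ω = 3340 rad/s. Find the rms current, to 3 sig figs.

1.39 A

X_L = ωL = 96.9 Ω
X_C = 1/(ωC) = 29.9 Ω
Parallel: admittances add. Y = 1/R + 1/(jωL) + jωC
Y = (0.141 + j0.0231) S
|Y| = 0.143 S → |Z| = 1/|Y| = 7.00 Ω, ∠Z = −∠Y = -9.29°
I = V/|Z| = 9.7/7.00 = 1.39 A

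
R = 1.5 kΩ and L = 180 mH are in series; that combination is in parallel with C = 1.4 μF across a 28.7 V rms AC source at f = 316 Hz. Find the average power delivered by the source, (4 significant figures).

ω = 2πf = 1985 rad/s
X_L = ωL = 357.4 Ω
X_C = 1/(ωC) = 359.8 Ω
Branch 1 (R+jX_L): Z₁ = 1500 + j357.4 Ω, |Z₁| = 1542 Ω
Branch 2 (−jX_C): Z₂ = −j359.8 Ω
Parallel: Z = Z₁Z₂/(Z₁+Z₂), |Z| = 369.8 Ω, ∠Z = -76.51°
I = V/|Z| = 77.60 mA
P = VI cos φ = 28.7 × 0.07760 × cos(-76.51°) = 519.6 mW

519.6 mW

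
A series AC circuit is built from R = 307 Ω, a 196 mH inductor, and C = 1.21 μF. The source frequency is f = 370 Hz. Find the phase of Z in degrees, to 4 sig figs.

ω = 2πf = 2325 rad/s
X_L = ωL = 455.7 Ω
X_C = 1/(ωC) = 355.5 Ω
Net reactance X = X_L − X_C = 100.2 Ω
Z = 307.0 + j100.2 Ω
|Z| = √(307.0² + 100.2²) = 322.9 Ω
∠Z = arctan(100.2/307.0) = 18.07°

18.07°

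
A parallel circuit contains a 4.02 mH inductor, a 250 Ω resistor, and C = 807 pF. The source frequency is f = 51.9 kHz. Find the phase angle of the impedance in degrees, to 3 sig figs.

7.12°

ω = 2πf = 326100 rad/s
X_L = ωL = 1310 Ω
X_C = 1/(ωC) = 3800 Ω
Parallel: admittances add. Y = 1/R + 1/(jωL) + jωC
Y = (0.00400 − j0.000500) S
|Y| = 0.00403 S → |Z| = 1/|Y| = 248 Ω, ∠Z = −∠Y = 7.12°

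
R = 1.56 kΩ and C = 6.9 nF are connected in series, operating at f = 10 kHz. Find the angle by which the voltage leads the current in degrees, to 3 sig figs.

-55.9°

ω = 2πf = 62830 rad/s
X_C = 1/(ωC) = 2310 Ω
Z = 1560 − j2310 Ω
|Z| = √(1560² + 2310²) = 2780 Ω
∠Z = arctan(-2310/1560) = -55.9°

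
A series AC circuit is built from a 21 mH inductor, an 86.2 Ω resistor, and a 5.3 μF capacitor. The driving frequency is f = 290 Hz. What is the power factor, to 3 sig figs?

ω = 2πf = 1822 rad/s
X_L = ωL = 38.3 Ω
X_C = 1/(ωC) = 104 Ω
Net reactance X = X_L − X_C = -65.3 Ω
Z = 86.2 − j65.3 Ω
|Z| = √(86.2² + 65.3²) = 108 Ω
∠Z = arctan(-65.3/86.2) = -37.1°
cos φ = cos(-37.1°) = 0.797

0.797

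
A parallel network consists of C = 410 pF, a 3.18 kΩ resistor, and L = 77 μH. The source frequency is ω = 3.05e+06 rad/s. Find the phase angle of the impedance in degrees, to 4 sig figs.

X_L = ωL = 234.8 Ω
X_C = 1/(ωC) = 799.7 Ω
Parallel: admittances add. Y = 1/R + 1/(jωL) + jωC
Y = (0.0003145 − j0.003008) S
|Y| = 0.003024 S → |Z| = 1/|Y| = 330.7 Ω, ∠Z = −∠Y = 84.03°

84.03°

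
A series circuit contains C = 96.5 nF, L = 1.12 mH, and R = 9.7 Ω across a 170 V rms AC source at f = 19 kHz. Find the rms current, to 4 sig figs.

3.549 A

ω = 2πf = 119400 rad/s
X_L = ωL = 133.7 Ω
X_C = 1/(ωC) = 86.80 Ω
Net reactance X = X_L − X_C = 46.90 Ω
Z = 9.700 + j46.90 Ω
|Z| = √(9.700² + 46.90²) = 47.89 Ω
I = V/|Z| = 170/47.89 = 3.549 A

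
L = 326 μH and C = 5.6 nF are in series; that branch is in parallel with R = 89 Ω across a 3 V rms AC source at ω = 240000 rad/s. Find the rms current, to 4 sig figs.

34.01 mA

X_L = ωL = 78.24 Ω
X_C = 1/(ωC) = 744.0 Ω
Branch 1: Z₁ = R = 89.00 Ω
Branch 2 (series LC): Z₂ = j(X_L − X_C) = −j665.8 Ω
Parallel: Z = Z₁Z₂/(Z₁+Z₂), |Z| = 88.22 Ω, ∠Z = -7.614°
I = V/|Z| = 3/88.22 = 34.01 mA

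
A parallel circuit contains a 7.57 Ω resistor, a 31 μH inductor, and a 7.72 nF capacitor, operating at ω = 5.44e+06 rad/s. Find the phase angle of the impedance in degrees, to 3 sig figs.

X_L = ωL = 169 Ω
X_C = 1/(ωC) = 23.8 Ω
Parallel: admittances add. Y = 1/R + 1/(jωL) + jωC
Y = (0.132 + j0.0361) S
|Y| = 0.137 S → |Z| = 1/|Y| = 7.30 Ω, ∠Z = −∠Y = -15.3°

-15.3°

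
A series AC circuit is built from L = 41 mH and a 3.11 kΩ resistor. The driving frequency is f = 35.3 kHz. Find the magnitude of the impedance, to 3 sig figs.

ω = 2πf = 221800 rad/s
X_L = ωL = 9090 Ω
Z = 3110 + j9090 Ω
|Z| = √(3110² + 9090²) = 9610 Ω

9610 Ω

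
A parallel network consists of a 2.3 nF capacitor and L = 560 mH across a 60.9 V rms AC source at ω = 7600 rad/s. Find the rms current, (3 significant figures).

13.2 mA

X_L = ωL = 4260 Ω
X_C = 1/(ωC) = 57200 Ω
Parallel: admittances add. Y = 1/(jωL) + jωC
Y = (0 − j0.000217) S
|Y| = 0.000217 S → |Z| = 1/|Y| = 4600 Ω, ∠Z = −∠Y = 90.0°
I = V/|Z| = 60.9/4600 = 13.2 mA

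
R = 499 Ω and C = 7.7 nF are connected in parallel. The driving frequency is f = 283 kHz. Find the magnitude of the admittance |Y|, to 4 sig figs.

13.84 mS

ω = 2πf = 1.778e+06 rad/s
X_C = 1/(ωC) = 73.04 Ω
Parallel: admittances add. Y = 1/R + jωC
Y = (0.002004 + j0.01369) S
|Y| = 0.01384 S → |Z| = 1/|Y| = 72.27 Ω, ∠Z = −∠Y = -81.67°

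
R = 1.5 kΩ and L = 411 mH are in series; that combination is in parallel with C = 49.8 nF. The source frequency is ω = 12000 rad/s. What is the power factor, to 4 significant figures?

X_L = ωL = 4932 Ω
X_C = 1/(ωC) = 1673 Ω
Branch 1 (R+jX_L): Z₁ = 1500 + j4932 Ω, |Z₁| = 5155 Ω
Branch 2 (−jX_C): Z₂ = −j1673 Ω
Parallel: Z = Z₁Z₂/(Z₁+Z₂), |Z| = 2405 Ω, ∠Z = -82.20°
cos φ = cos(-82.20°) = 0.1357

0.1357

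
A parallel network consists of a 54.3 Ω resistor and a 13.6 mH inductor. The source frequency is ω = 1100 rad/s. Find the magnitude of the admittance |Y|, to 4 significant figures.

69.34 mS

X_L = ωL = 14.96 Ω
Parallel: admittances add. Y = 1/R + 1/(jωL)
Y = (0.01842 − j0.06684) S
|Y| = 0.06934 S → |Z| = 1/|Y| = 14.42 Ω, ∠Z = −∠Y = 74.60°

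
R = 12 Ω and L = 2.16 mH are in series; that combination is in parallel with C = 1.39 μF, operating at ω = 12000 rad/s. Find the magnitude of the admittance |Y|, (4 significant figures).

X_L = ωL = 25.92 Ω
X_C = 1/(ωC) = 59.95 Ω
Branch 1 (R+jX_L): Z₁ = 12.00 + j25.92 Ω, |Z₁| = 28.56 Ω
Branch 2 (−jX_C): Z₂ = −j59.95 Ω
Parallel: Z = Z₁Z₂/(Z₁+Z₂), |Z| = 47.45 Ω, ∠Z = 45.73°
|Y| = 1/|Z| = 21.07 mS

21.07 mS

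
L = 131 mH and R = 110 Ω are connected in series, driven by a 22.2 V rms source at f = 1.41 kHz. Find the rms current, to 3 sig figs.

ω = 2πf = 8859 rad/s
X_L = ωL = 1160 Ω
Z = 110 + j1160 Ω
|Z| = √(110² + 1160²) = 1170 Ω
I = V/|Z| = 22.2/1170 = 19.0 mA

19.0 mA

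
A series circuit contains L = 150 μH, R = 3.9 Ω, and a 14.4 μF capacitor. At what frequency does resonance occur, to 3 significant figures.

ω₀ = 1/√(LC) = 1/√(0.00015 × 1.44e-05) = 21520 rad/s
f₀ = ω₀/(2π) = 3.42 kHz

3.42 kHz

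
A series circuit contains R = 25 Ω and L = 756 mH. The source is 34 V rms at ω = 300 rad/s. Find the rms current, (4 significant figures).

X_L = ωL = 226.8 Ω
Z = 25.00 + j226.8 Ω
|Z| = √(25.00² + 226.8²) = 228.2 Ω
I = V/|Z| = 34/228.2 = 149.0 mA

149.0 mA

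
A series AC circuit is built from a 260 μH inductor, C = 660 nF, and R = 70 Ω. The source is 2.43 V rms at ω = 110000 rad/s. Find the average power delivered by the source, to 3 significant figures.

X_L = ωL = 28.6 Ω
X_C = 1/(ωC) = 13.8 Ω
Net reactance X = X_L − X_C = 14.8 Ω
Z = 70.0 + j14.8 Ω
|Z| = √(70.0² + 14.8²) = 71.6 Ω
∠Z = arctan(14.8/70.0) = 12.0°
I = V/|Z| = 34.0 mA
P = VI cos φ = 2.43 × 0.0340 × cos(12.0°) = 80.7 mW

80.7 mW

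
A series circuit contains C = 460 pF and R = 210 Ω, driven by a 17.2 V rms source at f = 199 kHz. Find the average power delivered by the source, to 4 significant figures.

ω = 2πf = 1.25e+06 rad/s
X_C = 1/(ωC) = 1739 Ω
Z = 210.0 − j1739 Ω
|Z| = √(210.0² + 1739²) = 1751 Ω
∠Z = arctan(-1739/210.0) = -83.11°
I = V/|Z| = 9.821 mA
P = VI cos φ = 17.2 × 0.009821 × cos(-83.11°) = 20.26 mW

20.26 mW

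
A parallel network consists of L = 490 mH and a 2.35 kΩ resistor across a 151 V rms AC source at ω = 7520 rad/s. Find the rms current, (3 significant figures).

76.2 mA

X_L = ωL = 3680 Ω
Parallel: admittances add. Y = 1/R + 1/(jωL)
Y = (0.000426 − j0.000271) S
|Y| = 0.000505 S → |Z| = 1/|Y| = 1980 Ω, ∠Z = −∠Y = 32.5°
I = V/|Z| = 151/1980 = 76.2 mA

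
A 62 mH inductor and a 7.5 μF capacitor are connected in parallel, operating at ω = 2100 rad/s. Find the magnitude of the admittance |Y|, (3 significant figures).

X_L = ωL = 130 Ω
X_C = 1/(ωC) = 63.5 Ω
Parallel: admittances add. Y = 1/(jωL) + jωC
Y = (0 + j0.00807) S
|Y| = 0.00807 S → |Z| = 1/|Y| = 124 Ω, ∠Z = −∠Y = -90.0°

8.07 mS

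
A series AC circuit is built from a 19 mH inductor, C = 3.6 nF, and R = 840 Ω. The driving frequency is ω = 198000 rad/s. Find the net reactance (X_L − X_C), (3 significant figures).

X_L = ωL = 3760 Ω
X_C = 1/(ωC) = 1400 Ω
X = 3760 − 1400 = 2360 Ω

2360 Ω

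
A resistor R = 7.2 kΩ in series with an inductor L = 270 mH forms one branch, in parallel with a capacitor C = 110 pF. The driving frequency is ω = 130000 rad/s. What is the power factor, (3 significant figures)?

0.395

X_L = ωL = 35100 Ω
X_C = 1/(ωC) = 69900 Ω
Branch 1 (R+jX_L): Z₁ = 7200 + j35100 Ω, |Z₁| = 35800 Ω
Branch 2 (−jX_C): Z₂ = −j69900 Ω
Parallel: Z = Z₁Z₂/(Z₁+Z₂), |Z| = 70400 Ω, ∠Z = 66.7°
cos φ = cos(66.7°) = 0.395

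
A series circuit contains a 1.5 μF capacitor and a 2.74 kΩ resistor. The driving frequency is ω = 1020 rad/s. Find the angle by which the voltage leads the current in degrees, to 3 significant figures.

X_C = 1/(ωC) = 654 Ω
Z = 2740 − j654 Ω
|Z| = √(2740² + 654²) = 2820 Ω
∠Z = arctan(-654/2740) = -13.4°

-13.4°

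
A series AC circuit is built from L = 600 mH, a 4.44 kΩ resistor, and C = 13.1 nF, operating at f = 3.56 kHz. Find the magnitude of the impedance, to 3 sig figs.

10900 Ω

ω = 2πf = 22370 rad/s
X_L = ωL = 13400 Ω
X_C = 1/(ωC) = 3410 Ω
Net reactance X = X_L − X_C = 10000 Ω
Z = 4440 + j10000 Ω
|Z| = √(4440² + 10000²) = 10900 Ω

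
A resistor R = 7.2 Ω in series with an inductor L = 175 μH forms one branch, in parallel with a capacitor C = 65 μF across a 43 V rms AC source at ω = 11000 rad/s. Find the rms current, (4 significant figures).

29.78 A

X_L = ωL = 1.925 Ω
X_C = 1/(ωC) = 1.399 Ω
Branch 1 (R+jX_L): Z₁ = 7.200 + j1.925 Ω, |Z₁| = 7.453 Ω
Branch 2 (−jX_C): Z₂ = −j1.399 Ω
Parallel: Z = Z₁Z₂/(Z₁+Z₂), |Z| = 1.444 Ω, ∠Z = -79.21°
I = V/|Z| = 43/1.444 = 29.78 A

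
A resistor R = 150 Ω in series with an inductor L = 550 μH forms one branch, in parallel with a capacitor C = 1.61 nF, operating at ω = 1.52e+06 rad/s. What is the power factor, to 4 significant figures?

X_L = ωL = 836.0 Ω
X_C = 1/(ωC) = 408.6 Ω
Branch 1 (R+jX_L): Z₁ = 150.0 + j836.0 Ω, |Z₁| = 849.4 Ω
Branch 2 (−jX_C): Z₂ = −j408.6 Ω
Parallel: Z = Z₁Z₂/(Z₁+Z₂), |Z| = 766.3 Ω, ∠Z = -80.83°
cos φ = cos(-80.83°) = 0.1593

0.1593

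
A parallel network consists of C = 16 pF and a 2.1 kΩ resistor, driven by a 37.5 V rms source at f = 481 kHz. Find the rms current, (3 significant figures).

17.9 mA

ω = 2πf = 3.022e+06 rad/s
X_C = 1/(ωC) = 20700 Ω
Parallel: admittances add. Y = 1/R + jωC
Y = (0.000476 + j4.84e-05) S
|Y| = 0.000479 S → |Z| = 1/|Y| = 2090 Ω, ∠Z = −∠Y = -5.80°
I = V/|Z| = 37.5/2090 = 17.9 mA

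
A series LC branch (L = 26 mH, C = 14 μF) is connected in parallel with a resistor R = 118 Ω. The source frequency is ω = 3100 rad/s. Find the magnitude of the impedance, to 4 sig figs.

X_L = ωL = 80.60 Ω
X_C = 1/(ωC) = 23.04 Ω
Branch 1: Z₁ = R = 118.0 Ω
Branch 2 (series LC): Z₂ = j(X_L − X_C) = j57.56 Ω
Parallel: Z = Z₁Z₂/(Z₁+Z₂), |Z| = 51.73 Ω, ∠Z = 64.00°

51.73 Ω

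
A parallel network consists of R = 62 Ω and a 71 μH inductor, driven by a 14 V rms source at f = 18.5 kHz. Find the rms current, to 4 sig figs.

1.711 A

ω = 2πf = 116200 rad/s
X_L = ωL = 8.253 Ω
Parallel: admittances add. Y = 1/R + 1/(jωL)
Y = (0.01613 − j0.1212) S
|Y| = 0.1222 S → |Z| = 1/|Y| = 8.181 Ω, ∠Z = −∠Y = 82.42°
I = V/|Z| = 14/8.181 = 1.711 A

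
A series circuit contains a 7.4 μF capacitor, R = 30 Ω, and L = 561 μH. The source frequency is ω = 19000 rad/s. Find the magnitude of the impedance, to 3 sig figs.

30.2 Ω

X_L = ωL = 10.7 Ω
X_C = 1/(ωC) = 7.11 Ω
Net reactance X = X_L − X_C = 3.55 Ω
Z = 30.0 + j3.55 Ω
|Z| = √(30.0² + 3.55²) = 30.2 Ω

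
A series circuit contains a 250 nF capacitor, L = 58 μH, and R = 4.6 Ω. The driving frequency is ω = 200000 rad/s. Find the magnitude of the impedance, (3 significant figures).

X_L = ωL = 11.6 Ω
X_C = 1/(ωC) = 20.0 Ω
Net reactance X = X_L − X_C = -8.40 Ω
Z = 4.60 − j8.40 Ω
|Z| = √(4.60² + 8.40²) = 9.58 Ω

9.58 Ω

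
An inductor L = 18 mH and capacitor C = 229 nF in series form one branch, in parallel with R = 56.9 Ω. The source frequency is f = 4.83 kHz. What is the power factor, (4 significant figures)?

ω = 2πf = 30350 rad/s
X_L = ωL = 546.3 Ω
X_C = 1/(ωC) = 143.9 Ω
Branch 1: Z₁ = R = 56.90 Ω
Branch 2 (series LC): Z₂ = j(X_L − X_C) = j402.4 Ω
Parallel: Z = Z₁Z₂/(Z₁+Z₂), |Z| = 56.34 Ω, ∠Z = 8.049°
cos φ = cos(8.049°) = 0.9901

0.9901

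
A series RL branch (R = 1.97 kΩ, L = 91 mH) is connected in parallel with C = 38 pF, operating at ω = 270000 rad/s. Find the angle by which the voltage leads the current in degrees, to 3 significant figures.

83.9°

X_L = ωL = 24600 Ω
X_C = 1/(ωC) = 97500 Ω
Branch 1 (R+jX_L): Z₁ = 1970 + j24600 Ω, |Z₁| = 24600 Ω
Branch 2 (−jX_C): Z₂ = −j97500 Ω
Parallel: Z = Z₁Z₂/(Z₁+Z₂), |Z| = 32900 Ω, ∠Z = 83.9°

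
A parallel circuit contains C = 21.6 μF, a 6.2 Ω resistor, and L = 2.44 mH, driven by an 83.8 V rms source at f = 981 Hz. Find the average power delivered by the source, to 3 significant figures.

1.13 kW

ω = 2πf = 6164 rad/s
X_L = ωL = 15.0 Ω
X_C = 1/(ωC) = 7.51 Ω
Parallel: admittances add. Y = 1/R + 1/(jωL) + jωC
Y = (0.161 + j0.0666) S
|Y| = 0.175 S → |Z| = 1/|Y| = 5.73 Ω, ∠Z = −∠Y = -22.5°
I = V/|Z| = 14.6 A
P = VI cos φ = 83.8 × 14.6 × cos(-22.5°) = 1.13 kW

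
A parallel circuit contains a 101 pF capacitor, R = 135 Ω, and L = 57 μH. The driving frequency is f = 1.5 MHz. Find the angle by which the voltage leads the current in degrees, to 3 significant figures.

7.00°

ω = 2πf = 9.425e+06 rad/s
X_L = ωL = 537 Ω
X_C = 1/(ωC) = 1050 Ω
Parallel: admittances add. Y = 1/R + 1/(jωL) + jωC
Y = (0.00741 − j0.000910) S
|Y| = 0.00746 S → |Z| = 1/|Y| = 134 Ω, ∠Z = −∠Y = 7.00°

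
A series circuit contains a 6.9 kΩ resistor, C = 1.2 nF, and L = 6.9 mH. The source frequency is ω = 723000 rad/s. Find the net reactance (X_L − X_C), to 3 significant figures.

X_L = ωL = 4990 Ω
X_C = 1/(ωC) = 1150 Ω
X = 4990 − 1150 = 3840 Ω

3840 Ω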